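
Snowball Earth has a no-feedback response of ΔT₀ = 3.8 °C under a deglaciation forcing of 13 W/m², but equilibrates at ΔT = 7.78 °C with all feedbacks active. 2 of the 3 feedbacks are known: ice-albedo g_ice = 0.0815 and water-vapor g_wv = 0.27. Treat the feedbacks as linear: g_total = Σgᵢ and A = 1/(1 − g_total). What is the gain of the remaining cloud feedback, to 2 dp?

0.16

Amplification A = ΔT/ΔT₀ = 7.78/3.8 = 2.047.
Total gain g = 1 − 1/A = 1 − 1/2.047 = 0.5115.
Known gains sum to 0.0815 + 0.27 = 0.3515.
g_cld = 0.5115 − 0.3515 = 0.16.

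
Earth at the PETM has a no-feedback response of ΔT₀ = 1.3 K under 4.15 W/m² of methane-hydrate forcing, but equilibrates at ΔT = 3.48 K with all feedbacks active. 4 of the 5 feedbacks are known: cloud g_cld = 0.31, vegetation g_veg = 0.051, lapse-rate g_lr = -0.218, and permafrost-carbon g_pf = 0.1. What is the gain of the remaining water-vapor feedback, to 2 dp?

0.38

Amplification A = ΔT/ΔT₀ = 3.48/1.3 = 2.677.
Total gain g = 1 − 1/A = 1 − 1/2.677 = 0.6264.
Known gains sum to 0.31 + 0.051 − 0.218 + 0.1 = 0.243.
g_wv = 0.6264 − 0.243 = 0.38.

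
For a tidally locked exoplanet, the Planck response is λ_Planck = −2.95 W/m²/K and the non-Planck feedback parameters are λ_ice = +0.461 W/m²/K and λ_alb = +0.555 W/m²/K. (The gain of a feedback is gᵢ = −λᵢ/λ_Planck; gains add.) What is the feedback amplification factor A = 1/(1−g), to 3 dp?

Convert to gains: g_ice = 0.461/2.95 = 0.1563; g_alb = 0.555/2.95 = 0.1881.
Total gain g = 0.3444.
A = 1/(1 − 0.3444) = 1.525.

1.525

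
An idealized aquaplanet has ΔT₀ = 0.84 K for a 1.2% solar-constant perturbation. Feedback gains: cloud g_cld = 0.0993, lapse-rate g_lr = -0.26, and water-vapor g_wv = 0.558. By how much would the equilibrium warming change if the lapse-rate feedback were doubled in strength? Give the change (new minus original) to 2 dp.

Original: g = 0.3973, ΔT = 0.84/(1−0.3973) = 1.3937 K.
With doubled lapse-rate: g' = 0.1373, ΔT' = 0.84/(1−0.1373) = 0.9737 K.
Change = 0.9737 − 1.3937 = -0.42 K.

-0.42 K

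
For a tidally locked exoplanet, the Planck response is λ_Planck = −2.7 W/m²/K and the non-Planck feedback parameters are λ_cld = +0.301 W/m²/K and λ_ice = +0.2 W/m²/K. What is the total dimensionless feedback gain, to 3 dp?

0.186

Convert to gains: g_cld = 0.301/2.7 = 0.1115; g_ice = 0.2/2.7 = 0.07407.
Total gain g = 0.18557.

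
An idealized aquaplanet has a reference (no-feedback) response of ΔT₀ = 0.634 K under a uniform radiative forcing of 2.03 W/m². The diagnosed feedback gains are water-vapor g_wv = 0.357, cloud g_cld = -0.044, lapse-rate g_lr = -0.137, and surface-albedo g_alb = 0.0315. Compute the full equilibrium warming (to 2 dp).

Total gain g = 0.357 − 0.044 − 0.137 + 0.0315 = 0.2075.
Amplification A = 1/(1 − 0.2075) = 1.262.
ΔT = 0.634 × 1.262 = 0.80 K.

0.80 K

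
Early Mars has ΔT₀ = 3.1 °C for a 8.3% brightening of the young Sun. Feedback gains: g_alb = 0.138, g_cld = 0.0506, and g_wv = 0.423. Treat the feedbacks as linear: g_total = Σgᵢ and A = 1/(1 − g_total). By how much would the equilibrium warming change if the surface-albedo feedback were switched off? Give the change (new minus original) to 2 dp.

Original: g = 0.6116, ΔT = 3.1/(1−0.6116) = 7.9815 °C.
Without surface-albedo: g' = 0.4736, ΔT' = 3.1/(1−0.4736) = 5.8891 °C.
Change = 5.8891 − 7.9815 = -2.09 °C.

-2.09 °C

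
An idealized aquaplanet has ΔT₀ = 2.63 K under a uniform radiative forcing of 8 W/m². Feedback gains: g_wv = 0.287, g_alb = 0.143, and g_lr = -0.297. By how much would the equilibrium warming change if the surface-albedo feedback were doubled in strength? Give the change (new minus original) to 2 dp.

0.60 K

Original: g = 0.133, ΔT = 2.63/(1−0.133) = 3.0334 K.
With doubled surface-albedo: g' = 0.276, ΔT' = 2.63/(1−0.276) = 3.6326 K.
Change = 3.6326 − 3.0334 = 0.60 K.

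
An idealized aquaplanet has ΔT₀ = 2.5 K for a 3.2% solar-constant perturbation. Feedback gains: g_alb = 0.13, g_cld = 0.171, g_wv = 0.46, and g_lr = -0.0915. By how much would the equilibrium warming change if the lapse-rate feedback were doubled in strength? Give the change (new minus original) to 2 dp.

-1.64 K

Original: g = 0.6695, ΔT = 2.5/(1−0.6695) = 7.5643 K.
With doubled lapse-rate: g' = 0.578, ΔT' = 2.5/(1−0.578) = 5.9242 K.
Change = 5.9242 − 7.5643 = -1.64 K.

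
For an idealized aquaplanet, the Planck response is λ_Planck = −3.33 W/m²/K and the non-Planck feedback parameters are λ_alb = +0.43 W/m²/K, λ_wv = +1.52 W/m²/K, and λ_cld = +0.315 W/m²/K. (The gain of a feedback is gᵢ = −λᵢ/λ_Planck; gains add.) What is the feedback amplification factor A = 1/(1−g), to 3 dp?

Convert to gains: g_alb = 0.43/3.33 = 0.1291; g_wv = 1.52/3.33 = 0.4565; g_cld = 0.315/3.33 = 0.09459.
Total gain g = 0.68019.
A = 1/(1 − 0.68019) = 3.127.

3.127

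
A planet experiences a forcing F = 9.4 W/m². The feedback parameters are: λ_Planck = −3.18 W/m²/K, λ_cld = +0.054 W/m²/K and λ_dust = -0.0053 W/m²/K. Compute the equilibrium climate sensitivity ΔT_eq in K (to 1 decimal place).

3.0 K

Net feedback parameter λ = (−3.18) + (+0.054) + (-0.0053) = -3.1313 W/m²/K.
ΔT = −F/λ = −9.4/(-3.1313) = 3.0 K.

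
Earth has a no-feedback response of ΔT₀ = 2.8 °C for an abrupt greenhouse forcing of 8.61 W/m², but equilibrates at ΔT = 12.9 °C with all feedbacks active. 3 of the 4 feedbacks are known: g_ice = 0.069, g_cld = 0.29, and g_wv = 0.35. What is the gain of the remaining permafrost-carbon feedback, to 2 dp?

0.07

Amplification A = ΔT/ΔT₀ = 12.9/2.8 = 4.607.
Total gain g = 1 − 1/A = 1 − 1/4.607 = 0.7829.
Known gains sum to 0.069 + 0.29 + 0.35 = 0.709.
g_pf = 0.7829 − 0.709 = 0.07.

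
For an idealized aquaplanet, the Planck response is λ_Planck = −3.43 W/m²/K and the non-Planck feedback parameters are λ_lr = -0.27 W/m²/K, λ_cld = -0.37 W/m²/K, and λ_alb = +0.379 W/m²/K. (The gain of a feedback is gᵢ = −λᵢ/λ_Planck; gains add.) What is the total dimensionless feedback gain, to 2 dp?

Convert to gains: g_lr = -0.27/3.43 = -0.07872; g_cld = -0.37/3.43 = -0.1079; g_alb = 0.379/3.43 = 0.1105.
Total gain g = -0.07612.

-0.08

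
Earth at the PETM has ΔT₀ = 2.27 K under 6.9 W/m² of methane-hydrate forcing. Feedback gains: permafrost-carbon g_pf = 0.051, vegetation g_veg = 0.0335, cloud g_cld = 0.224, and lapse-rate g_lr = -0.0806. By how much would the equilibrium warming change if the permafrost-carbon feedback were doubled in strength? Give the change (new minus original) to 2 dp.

Original: g = 0.2279, ΔT = 2.27/(1−0.2279) = 2.9400 K.
With doubled permafrost-carbon: g' = 0.2789, ΔT' = 2.27/(1−0.2789) = 3.1480 K.
Change = 3.1480 − 2.9400 = 0.21 K.

0.21 K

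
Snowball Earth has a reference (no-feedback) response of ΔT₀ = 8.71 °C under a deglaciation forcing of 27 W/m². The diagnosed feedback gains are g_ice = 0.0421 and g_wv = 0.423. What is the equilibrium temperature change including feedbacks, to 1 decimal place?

16.3 °C

Total gain g = 0.0421 + 0.423 = 0.4651.
Amplification A = 1/(1 − 0.4651) = 1.87.
ΔT = 8.71 × 1.87 = 16.3 °C.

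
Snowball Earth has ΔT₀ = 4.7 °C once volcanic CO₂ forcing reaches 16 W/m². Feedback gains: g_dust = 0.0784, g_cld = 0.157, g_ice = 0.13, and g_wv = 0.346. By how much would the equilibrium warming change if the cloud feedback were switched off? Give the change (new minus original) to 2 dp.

-5.74 °C

Original: g = 0.7114, ΔT = 4.7/(1−0.7114) = 16.2855 °C.
Without cloud: g' = 0.5544, ΔT' = 4.7/(1−0.5544) = 10.5476 °C.
Change = 10.5476 − 16.2855 = -5.74 °C.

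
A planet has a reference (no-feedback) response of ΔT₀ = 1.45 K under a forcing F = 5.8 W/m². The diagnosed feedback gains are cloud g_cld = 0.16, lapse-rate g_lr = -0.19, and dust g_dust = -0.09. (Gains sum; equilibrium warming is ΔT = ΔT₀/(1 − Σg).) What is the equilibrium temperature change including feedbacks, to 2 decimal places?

1.29 K

Total gain g = 0.16 − 0.19 − 0.09 = -0.12.
Amplification A = 1/(1 + 0.12) = 0.8929.
ΔT = 1.45 × 0.8929 = 1.29 K.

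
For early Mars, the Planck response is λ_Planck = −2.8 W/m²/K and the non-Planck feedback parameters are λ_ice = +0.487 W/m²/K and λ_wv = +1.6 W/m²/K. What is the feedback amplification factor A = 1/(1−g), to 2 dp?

Convert to gains: g_ice = 0.487/2.8 = 0.1739; g_wv = 1.6/2.8 = 0.5714.
Total gain g = 0.7453.
A = 1/(1 − 0.7453) = 3.93.

3.93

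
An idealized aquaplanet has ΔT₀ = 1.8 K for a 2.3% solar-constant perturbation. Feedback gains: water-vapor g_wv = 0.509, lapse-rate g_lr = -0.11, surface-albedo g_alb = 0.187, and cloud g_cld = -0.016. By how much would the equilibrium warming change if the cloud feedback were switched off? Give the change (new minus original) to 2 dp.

0.16 K

Original: g = 0.57, ΔT = 1.8/(1−0.57) = 4.1860 K.
Without cloud: g' = 0.586, ΔT' = 1.8/(1−0.586) = 4.3478 K.
Change = 4.3478 − 4.1860 = 0.16 K.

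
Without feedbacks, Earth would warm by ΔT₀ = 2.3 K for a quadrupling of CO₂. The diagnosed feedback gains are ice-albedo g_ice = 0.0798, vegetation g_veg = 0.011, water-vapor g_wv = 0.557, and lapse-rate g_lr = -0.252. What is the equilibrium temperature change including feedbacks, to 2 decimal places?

3.81 K

Total gain g = 0.0798 + 0.011 + 0.557 − 0.252 = 0.3958.
Amplification A = 1/(1 − 0.3958) = 1.655.
ΔT = 2.3 × 1.655 = 3.81 K.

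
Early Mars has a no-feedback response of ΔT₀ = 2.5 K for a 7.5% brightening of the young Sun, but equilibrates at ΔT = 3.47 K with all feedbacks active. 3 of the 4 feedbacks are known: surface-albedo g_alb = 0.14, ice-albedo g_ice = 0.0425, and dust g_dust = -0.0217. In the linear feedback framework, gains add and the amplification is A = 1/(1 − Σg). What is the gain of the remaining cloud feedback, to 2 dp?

0.12

Amplification A = ΔT/ΔT₀ = 3.47/2.5 = 1.388.
Total gain g = 1 − 1/A = 1 − 1/1.388 = 0.2795.
Known gains sum to 0.14 + 0.0425 − 0.0217 = 0.1608.
g_cld = 0.2795 − 0.1608 = 0.12.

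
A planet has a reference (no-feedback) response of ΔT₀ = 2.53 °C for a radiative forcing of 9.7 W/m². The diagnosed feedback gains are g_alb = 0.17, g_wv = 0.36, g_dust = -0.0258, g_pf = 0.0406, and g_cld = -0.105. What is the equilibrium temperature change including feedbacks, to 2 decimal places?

Total gain g = 0.17 + 0.36 − 0.0258 + 0.0406 − 0.105 = 0.4398.
Amplification A = 1/(1 − 0.4398) = 1.785.
ΔT = 2.53 × 1.785 = 4.52 °C.

4.52 °C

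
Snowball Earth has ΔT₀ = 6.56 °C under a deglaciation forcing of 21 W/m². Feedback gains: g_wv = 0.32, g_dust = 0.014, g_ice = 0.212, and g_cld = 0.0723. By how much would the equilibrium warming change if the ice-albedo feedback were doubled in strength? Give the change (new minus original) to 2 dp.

Original: g = 0.6183, ΔT = 6.56/(1−0.6183) = 17.1863 °C.
With doubled ice-albedo: g' = 0.8303, ΔT' = 6.56/(1−0.8303) = 38.6565 °C.
Change = 38.6565 − 17.1863 = 21.47 °C.

21.47 °C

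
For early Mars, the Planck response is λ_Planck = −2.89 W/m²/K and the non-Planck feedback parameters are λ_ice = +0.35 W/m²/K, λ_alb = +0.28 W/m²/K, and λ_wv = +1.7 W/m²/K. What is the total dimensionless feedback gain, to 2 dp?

Convert to gains: g_ice = 0.35/2.89 = 0.1211; g_alb = 0.28/2.89 = 0.09689; g_wv = 1.7/2.89 = 0.5882.
Total gain g = 0.80619.

0.81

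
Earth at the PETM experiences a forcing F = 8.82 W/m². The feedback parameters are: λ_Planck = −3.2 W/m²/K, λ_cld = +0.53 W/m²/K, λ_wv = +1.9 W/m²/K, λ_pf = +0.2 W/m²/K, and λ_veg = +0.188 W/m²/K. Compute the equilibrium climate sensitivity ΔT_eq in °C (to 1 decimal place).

Net feedback parameter λ = (−3.2) + (+0.53) + (+1.9) + (+0.2) + (+0.188) = -0.382 W/m²/K.
ΔT = −F/λ = −8.82/(-0.382) = 23.1 °C.

23.1 °C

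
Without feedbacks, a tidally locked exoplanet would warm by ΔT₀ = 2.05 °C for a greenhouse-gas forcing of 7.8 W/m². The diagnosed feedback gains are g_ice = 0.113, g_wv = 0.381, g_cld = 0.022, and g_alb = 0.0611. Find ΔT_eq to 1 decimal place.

4.8 °C

Total gain g = 0.113 + 0.381 + 0.022 + 0.0611 = 0.5771.
Amplification A = 1/(1 − 0.5771) = 2.365.
ΔT = 2.05 × 2.365 = 4.8 °C.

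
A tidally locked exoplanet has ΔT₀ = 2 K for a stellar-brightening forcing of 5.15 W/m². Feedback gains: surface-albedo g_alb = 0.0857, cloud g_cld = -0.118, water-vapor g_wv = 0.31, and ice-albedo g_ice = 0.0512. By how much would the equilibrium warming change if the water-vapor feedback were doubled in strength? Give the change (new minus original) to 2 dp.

2.56 K

Original: g = 0.3289, ΔT = 2/(1−0.3289) = 2.9802 K.
With doubled water-vapor: g' = 0.6389, ΔT' = 2/(1−0.6389) = 5.5386 K.
Change = 5.5386 − 2.9802 = 2.56 K.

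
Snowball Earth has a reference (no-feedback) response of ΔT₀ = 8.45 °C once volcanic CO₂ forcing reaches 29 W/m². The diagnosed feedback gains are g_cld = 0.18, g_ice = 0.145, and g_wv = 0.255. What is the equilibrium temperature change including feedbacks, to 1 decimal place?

20.1 °C

Total gain g = 0.18 + 0.145 + 0.255 = 0.58.
Amplification A = 1/(1 − 0.58) = 2.381.
ΔT = 8.45 × 2.381 = 20.1 °C.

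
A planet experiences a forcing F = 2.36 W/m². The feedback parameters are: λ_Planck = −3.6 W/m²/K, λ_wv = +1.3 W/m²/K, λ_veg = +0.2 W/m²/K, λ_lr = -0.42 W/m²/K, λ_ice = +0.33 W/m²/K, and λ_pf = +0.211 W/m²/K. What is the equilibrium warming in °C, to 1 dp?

Net feedback parameter λ = (−3.6) + (+1.3) + (+0.2) + (-0.42) + (+0.33) + (+0.211) = -1.979 W/m²/K.
ΔT = −F/λ = −2.36/(-1.979) = 1.2 °C.

1.2 °C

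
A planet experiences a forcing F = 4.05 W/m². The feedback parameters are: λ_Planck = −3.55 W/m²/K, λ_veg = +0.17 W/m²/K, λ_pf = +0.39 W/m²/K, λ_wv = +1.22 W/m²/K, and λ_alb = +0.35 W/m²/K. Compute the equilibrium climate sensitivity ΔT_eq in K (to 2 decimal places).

2.85 K

Net feedback parameter λ = (−3.55) + (+0.17) + (+0.39) + (+1.22) + (+0.35) = -1.42 W/m²/K.
ΔT = −F/λ = −4.05/(-1.42) = 2.85 K.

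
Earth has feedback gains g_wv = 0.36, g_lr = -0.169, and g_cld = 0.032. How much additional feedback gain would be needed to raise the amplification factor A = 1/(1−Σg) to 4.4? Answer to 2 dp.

Current total gain = 0.223.
Target gain for A = 4.4: g* = 1 − 1/4.4 = 0.7727.
Additional gain needed = 0.7727 − 0.223 = 0.55.

0.55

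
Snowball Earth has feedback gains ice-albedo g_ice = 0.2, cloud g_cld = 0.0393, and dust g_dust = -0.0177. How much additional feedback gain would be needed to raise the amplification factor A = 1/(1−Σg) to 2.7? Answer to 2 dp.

Current total gain = 0.2216.
Target gain for A = 2.7: g* = 1 − 1/2.7 = 0.6296.
Additional gain needed = 0.6296 − 0.2216 = 0.41.

0.41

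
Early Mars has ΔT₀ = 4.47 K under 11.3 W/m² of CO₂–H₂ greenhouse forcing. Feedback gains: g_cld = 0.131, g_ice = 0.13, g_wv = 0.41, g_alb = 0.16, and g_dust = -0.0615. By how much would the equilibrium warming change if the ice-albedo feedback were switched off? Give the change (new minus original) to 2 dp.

Original: g = 0.7695, ΔT = 4.47/(1−0.7695) = 19.3926 K.
Without ice-albedo: g' = 0.6395, ΔT' = 4.47/(1−0.6395) = 12.3994 K.
Change = 12.3994 − 19.3926 = -6.99 K.

-6.99 K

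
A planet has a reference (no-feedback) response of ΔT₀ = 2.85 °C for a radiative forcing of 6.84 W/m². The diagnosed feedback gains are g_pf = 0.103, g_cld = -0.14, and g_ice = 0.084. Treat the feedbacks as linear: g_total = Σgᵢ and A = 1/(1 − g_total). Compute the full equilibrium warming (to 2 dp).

Total gain g = 0.103 − 0.14 + 0.084 = 0.047.
Amplification A = 1/(1 − 0.047) = 1.049.
ΔT = 2.85 × 1.049 = 2.99 °C.

2.99 °C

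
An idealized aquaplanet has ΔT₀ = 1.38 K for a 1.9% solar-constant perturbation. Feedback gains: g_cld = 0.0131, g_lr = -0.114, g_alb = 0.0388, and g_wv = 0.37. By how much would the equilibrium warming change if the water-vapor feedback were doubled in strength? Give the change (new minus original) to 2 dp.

2.29 K

Original: g = 0.3079, ΔT = 1.38/(1−0.3079) = 1.9939 K.
With doubled water-vapor: g' = 0.6779, ΔT' = 1.38/(1−0.6779) = 4.2844 K.
Change = 4.2844 − 1.9939 = 2.29 K.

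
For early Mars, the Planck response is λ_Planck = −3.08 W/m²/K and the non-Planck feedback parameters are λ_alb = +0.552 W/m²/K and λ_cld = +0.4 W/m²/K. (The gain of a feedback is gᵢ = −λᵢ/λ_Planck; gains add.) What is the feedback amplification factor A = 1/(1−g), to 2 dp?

1.45

Convert to gains: g_alb = 0.552/3.08 = 0.1792; g_cld = 0.4/3.08 = 0.1299.
Total gain g = 0.3091.
A = 1/(1 − 0.3091) = 1.45.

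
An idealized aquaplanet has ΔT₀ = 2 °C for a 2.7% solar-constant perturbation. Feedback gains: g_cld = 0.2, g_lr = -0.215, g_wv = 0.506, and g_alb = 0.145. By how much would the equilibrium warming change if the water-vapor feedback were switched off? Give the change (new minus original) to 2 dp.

-3.20 °C

Original: g = 0.636, ΔT = 2/(1−0.636) = 5.4945 °C.
Without water-vapor: g' = 0.13, ΔT' = 2/(1−0.13) = 2.2989 °C.
Change = 2.2989 − 5.4945 = -3.20 °C.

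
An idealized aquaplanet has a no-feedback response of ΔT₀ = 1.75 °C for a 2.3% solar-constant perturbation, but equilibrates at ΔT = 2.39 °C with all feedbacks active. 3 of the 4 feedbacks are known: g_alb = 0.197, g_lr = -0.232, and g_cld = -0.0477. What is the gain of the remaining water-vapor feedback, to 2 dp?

0.35

Amplification A = ΔT/ΔT₀ = 2.39/1.75 = 1.366.
Total gain g = 1 − 1/A = 1 − 1/1.366 = 0.2679.
Known gains sum to 0.197 − 0.232 − 0.0477 = -0.0827.
g_wv = 0.2679 + 0.0827 = 0.35.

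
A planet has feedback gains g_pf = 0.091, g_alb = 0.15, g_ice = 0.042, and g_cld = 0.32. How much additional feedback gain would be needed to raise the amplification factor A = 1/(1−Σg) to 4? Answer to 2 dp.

0.15

Current total gain = 0.603.
Target gain for A = 4: g* = 1 − 1/4 = 0.75.
Additional gain needed = 0.75 − 0.603 = 0.15.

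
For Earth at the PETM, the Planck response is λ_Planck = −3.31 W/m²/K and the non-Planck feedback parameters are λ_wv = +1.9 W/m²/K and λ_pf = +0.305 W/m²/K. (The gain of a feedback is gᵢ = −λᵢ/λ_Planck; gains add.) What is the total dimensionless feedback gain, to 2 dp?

0.67

Convert to gains: g_wv = 1.9/3.31 = 0.574; g_pf = 0.305/3.31 = 0.09215.
Total gain g = 0.66615.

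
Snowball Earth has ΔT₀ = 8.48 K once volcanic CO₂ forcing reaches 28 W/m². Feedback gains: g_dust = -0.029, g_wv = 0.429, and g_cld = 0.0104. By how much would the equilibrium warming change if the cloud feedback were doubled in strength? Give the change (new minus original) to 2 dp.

Original: g = 0.4104, ΔT = 8.48/(1−0.4104) = 14.3826 K.
With doubled cloud: g' = 0.4208, ΔT' = 8.48/(1−0.4208) = 14.6409 K.
Change = 14.6409 − 14.3826 = 0.26 K.

0.26 K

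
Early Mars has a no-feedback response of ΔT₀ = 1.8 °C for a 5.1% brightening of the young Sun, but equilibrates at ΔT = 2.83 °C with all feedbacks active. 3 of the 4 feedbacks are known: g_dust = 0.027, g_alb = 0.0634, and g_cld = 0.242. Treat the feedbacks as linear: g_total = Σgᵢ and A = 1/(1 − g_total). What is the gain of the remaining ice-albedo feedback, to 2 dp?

0.03

Amplification A = ΔT/ΔT₀ = 2.83/1.8 = 1.572.
Total gain g = 1 − 1/A = 1 − 1/1.572 = 0.3639.
Known gains sum to 0.027 + 0.0634 + 0.242 = 0.3324.
g_ice = 0.3639 − 0.3324 = 0.03.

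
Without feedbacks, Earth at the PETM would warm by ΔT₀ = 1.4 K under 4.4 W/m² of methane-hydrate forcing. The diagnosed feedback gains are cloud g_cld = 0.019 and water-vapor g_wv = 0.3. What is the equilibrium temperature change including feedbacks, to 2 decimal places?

2.06 K

Total gain g = 0.019 + 0.3 = 0.319.
Amplification A = 1/(1 − 0.319) = 1.468.
ΔT = 1.4 × 1.468 = 2.06 K.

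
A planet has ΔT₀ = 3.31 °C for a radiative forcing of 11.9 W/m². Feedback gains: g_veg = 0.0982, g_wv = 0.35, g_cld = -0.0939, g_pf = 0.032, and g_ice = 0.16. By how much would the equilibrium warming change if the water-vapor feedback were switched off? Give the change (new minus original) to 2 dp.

-3.18 °C

Original: g = 0.5463, ΔT = 3.31/(1−0.5463) = 7.2956 °C.
Without water-vapor: g' = 0.1963, ΔT' = 3.31/(1−0.1963) = 4.1185 °C.
Change = 4.1185 − 7.2956 = -3.18 °C.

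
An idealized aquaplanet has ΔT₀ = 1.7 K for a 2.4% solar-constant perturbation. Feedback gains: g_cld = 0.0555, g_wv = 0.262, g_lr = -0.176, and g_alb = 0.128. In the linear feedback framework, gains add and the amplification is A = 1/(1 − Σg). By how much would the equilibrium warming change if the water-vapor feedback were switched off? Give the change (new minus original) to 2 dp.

Original: g = 0.2695, ΔT = 1.7/(1−0.2695) = 2.3272 K.
Without water-vapor: g' = 0.0075, ΔT' = 1.7/(1−0.0075) = 1.7128 K.
Change = 1.7128 − 2.3272 = -0.61 K.

-0.61 K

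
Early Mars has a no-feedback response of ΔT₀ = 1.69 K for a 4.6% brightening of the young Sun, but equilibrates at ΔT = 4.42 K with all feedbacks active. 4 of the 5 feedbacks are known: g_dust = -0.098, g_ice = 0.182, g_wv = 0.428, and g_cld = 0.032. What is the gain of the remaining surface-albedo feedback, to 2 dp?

0.07

Amplification A = ΔT/ΔT₀ = 4.42/1.69 = 2.615.
Total gain g = 1 − 1/A = 1 − 1/2.615 = 0.6176.
Known gains sum to -0.098 + 0.182 + 0.428 + 0.032 = 0.544.
g_alb = 0.6176 − 0.544 = 0.07.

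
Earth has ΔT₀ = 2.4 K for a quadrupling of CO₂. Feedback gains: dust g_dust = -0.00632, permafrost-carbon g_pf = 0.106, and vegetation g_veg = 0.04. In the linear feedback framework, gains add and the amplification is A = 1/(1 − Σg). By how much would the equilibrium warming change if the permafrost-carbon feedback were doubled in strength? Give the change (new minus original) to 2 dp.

Original: g = 0.13968, ΔT = 2.4/(1−0.13968) = 2.7897 K.
With doubled permafrost-carbon: g' = 0.24568, ΔT' = 2.4/(1−0.24568) = 3.1817 K.
Change = 3.1817 − 2.7897 = 0.39 K.

0.39 K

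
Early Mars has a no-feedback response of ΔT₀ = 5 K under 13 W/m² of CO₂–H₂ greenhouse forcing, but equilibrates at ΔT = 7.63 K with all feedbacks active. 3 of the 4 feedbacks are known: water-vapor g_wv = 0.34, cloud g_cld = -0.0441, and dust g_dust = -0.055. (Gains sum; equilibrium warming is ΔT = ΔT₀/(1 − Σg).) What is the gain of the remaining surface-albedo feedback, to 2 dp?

Amplification A = ΔT/ΔT₀ = 7.63/5 = 1.526.
Total gain g = 1 − 1/A = 1 − 1/1.526 = 0.3447.
Known gains sum to 0.34 − 0.0441 − 0.055 = 0.2409.
g_alb = 0.3447 − 0.2409 = 0.10.

0.10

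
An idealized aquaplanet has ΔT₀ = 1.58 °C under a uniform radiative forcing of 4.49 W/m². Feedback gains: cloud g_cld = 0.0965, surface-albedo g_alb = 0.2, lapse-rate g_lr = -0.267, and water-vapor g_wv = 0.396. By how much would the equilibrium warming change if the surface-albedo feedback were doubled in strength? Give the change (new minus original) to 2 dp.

Original: g = 0.4255, ΔT = 1.58/(1−0.4255) = 2.7502 °C.
With doubled surface-albedo: g' = 0.6255, ΔT' = 1.58/(1−0.6255) = 4.2190 °C.
Change = 4.2190 − 2.7502 = 1.47 °C.

1.47 °C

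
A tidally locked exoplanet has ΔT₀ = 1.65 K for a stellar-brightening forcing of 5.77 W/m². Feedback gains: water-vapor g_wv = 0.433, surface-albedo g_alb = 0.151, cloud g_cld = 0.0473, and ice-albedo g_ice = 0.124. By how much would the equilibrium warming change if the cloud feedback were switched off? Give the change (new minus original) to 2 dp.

Original: g = 0.7553, ΔT = 1.65/(1−0.7553) = 6.7430 K.
Without cloud: g' = 0.708, ΔT' = 1.65/(1−0.708) = 5.6507 K.
Change = 5.6507 − 6.7430 = -1.09 K.

-1.09 K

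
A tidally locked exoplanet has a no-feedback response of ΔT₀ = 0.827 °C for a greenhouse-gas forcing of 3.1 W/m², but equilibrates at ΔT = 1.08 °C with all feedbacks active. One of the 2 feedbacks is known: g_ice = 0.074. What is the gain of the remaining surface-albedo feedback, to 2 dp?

0.16

Amplification A = ΔT/ΔT₀ = 1.08/0.827 = 1.306.
Total gain g = 1 − 1/A = 1 − 1/1.306 = 0.2343.
The known gain is 0.074.
g_alb = 0.2343 − 0.074 = 0.16.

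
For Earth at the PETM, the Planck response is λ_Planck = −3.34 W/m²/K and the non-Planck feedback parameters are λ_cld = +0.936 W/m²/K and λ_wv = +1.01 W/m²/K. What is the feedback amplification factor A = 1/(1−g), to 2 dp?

Convert to gains: g_cld = 0.936/3.34 = 0.2802; g_wv = 1.01/3.34 = 0.3024.
Total gain g = 0.5826.
A = 1/(1 − 0.5826) = 2.40.

2.40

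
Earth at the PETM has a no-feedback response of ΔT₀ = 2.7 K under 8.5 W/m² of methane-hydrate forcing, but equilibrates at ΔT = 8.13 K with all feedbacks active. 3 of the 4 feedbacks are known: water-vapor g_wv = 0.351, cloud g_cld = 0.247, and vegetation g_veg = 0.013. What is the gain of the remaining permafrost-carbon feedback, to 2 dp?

0.06

Amplification A = ΔT/ΔT₀ = 8.13/2.7 = 3.011.
Total gain g = 1 − 1/A = 1 − 1/3.011 = 0.6679.
Known gains sum to 0.351 + 0.247 + 0.013 = 0.611.
g_pf = 0.6679 − 0.611 = 0.06.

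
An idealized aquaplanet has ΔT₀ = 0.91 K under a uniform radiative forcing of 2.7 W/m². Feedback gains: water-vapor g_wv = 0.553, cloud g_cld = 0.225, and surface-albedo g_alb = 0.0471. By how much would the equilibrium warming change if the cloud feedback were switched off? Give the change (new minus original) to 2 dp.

-2.93 K

Original: g = 0.8251, ΔT = 0.91/(1−0.8251) = 5.2030 K.
Without cloud: g' = 0.6001, ΔT' = 0.91/(1−0.6001) = 2.2756 K.
Change = 2.2756 − 5.2030 = -2.93 K.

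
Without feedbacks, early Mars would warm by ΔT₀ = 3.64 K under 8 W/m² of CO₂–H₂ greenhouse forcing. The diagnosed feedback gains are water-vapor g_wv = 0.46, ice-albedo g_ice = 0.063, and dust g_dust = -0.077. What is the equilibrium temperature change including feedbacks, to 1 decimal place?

6.6 K

Total gain g = 0.46 + 0.063 − 0.077 = 0.446.
Amplification A = 1/(1 − 0.446) = 1.805.
ΔT = 3.64 × 1.805 = 6.6 K.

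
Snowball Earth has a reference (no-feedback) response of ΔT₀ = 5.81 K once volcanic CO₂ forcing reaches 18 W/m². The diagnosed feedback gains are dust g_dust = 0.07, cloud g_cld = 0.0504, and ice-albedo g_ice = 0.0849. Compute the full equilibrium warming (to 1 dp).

7.3 K

Total gain g = 0.07 + 0.0504 + 0.0849 = 0.2053.
Amplification A = 1/(1 − 0.2053) = 1.258.
ΔT = 5.81 × 1.258 = 7.3 K.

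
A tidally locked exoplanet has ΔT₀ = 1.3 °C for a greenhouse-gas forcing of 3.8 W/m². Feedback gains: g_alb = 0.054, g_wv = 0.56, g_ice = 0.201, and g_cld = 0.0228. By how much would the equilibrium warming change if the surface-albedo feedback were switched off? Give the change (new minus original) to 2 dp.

-2.00 °C

Original: g = 0.8378, ΔT = 1.3/(1−0.8378) = 8.0148 °C.
Without surface-albedo: g' = 0.7838, ΔT' = 1.3/(1−0.7838) = 6.0130 °C.
Change = 6.0130 − 8.0148 = -2.00 °C.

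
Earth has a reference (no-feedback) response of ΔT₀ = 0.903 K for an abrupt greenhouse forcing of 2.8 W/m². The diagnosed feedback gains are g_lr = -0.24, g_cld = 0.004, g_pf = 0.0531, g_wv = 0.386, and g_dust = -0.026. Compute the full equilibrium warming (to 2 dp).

1.10 K

Total gain g = -0.24 + 0.004 + 0.0531 + 0.386 − 0.026 = 0.1771.
Amplification A = 1/(1 − 0.1771) = 1.215.
ΔT = 0.903 × 1.215 = 1.10 K.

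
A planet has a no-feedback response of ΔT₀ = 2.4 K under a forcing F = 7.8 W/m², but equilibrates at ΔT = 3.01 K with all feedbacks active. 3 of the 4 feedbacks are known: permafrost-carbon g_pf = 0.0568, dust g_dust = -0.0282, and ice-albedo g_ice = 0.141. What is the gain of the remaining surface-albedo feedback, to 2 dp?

Amplification A = ΔT/ΔT₀ = 3.01/2.4 = 1.254.
Total gain g = 1 − 1/A = 1 − 1/1.254 = 0.2026.
Known gains sum to 0.0568 − 0.0282 + 0.141 = 0.1696.
g_alb = 0.2026 − 0.1696 = 0.03.

0.03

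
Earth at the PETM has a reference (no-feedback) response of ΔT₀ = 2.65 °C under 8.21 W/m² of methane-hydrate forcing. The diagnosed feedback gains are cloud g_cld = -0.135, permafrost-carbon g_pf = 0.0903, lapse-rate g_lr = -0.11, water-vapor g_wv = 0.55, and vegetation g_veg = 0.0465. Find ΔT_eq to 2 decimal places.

Total gain g = -0.135 + 0.0903 − 0.11 + 0.55 + 0.0465 = 0.4418.
Amplification A = 1/(1 − 0.4418) = 1.791.
ΔT = 2.65 × 1.791 = 4.75 °C.

4.75 °C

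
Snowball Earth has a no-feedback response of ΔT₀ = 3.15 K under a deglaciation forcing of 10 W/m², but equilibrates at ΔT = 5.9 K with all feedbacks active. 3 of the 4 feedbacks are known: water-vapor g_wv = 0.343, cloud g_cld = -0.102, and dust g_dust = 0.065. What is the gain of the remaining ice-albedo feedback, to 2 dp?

Amplification A = ΔT/ΔT₀ = 5.9/3.15 = 1.873.
Total gain g = 1 − 1/A = 1 − 1/1.873 = 0.4661.
Known gains sum to 0.343 − 0.102 + 0.065 = 0.306.
g_ice = 0.4661 − 0.306 = 0.16.

0.16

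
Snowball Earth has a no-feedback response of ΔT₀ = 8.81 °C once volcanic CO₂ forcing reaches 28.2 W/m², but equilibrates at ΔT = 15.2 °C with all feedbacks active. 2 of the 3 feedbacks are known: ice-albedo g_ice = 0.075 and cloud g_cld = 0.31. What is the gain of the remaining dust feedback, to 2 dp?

Amplification A = ΔT/ΔT₀ = 15.2/8.81 = 1.725.
Total gain g = 1 − 1/A = 1 − 1/1.725 = 0.4203.
Known gains sum to 0.075 + 0.31 = 0.385.
g_dust = 0.4203 − 0.385 = 0.04.

0.04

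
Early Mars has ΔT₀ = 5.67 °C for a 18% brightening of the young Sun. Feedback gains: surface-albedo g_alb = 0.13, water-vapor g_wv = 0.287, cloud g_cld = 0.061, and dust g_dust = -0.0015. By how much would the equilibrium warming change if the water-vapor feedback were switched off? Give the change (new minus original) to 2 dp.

Original: g = 0.4765, ΔT = 5.67/(1−0.4765) = 10.8309 °C.
Without water-vapor: g' = 0.1895, ΔT' = 5.67/(1−0.1895) = 6.9957 °C.
Change = 6.9957 − 10.8309 = -3.84 °C.

-3.84 °C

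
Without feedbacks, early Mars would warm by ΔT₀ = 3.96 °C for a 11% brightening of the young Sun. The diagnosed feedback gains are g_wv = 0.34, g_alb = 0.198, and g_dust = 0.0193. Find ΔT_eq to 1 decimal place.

Total gain g = 0.34 + 0.198 + 0.0193 = 0.5573.
Amplification A = 1/(1 − 0.5573) = 2.259.
ΔT = 3.96 × 2.259 = 8.9 °C.

8.9 °C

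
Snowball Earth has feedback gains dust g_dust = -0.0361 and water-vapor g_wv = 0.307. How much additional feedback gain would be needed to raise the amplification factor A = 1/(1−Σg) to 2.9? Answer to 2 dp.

Current total gain = 0.2709.
Target gain for A = 2.9: g* = 1 − 1/2.9 = 0.6552.
Additional gain needed = 0.6552 − 0.2709 = 0.38.

0.38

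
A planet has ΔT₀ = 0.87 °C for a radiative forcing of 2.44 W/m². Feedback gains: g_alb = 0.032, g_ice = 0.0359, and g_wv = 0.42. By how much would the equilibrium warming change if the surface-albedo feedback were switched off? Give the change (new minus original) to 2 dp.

Original: g = 0.4879, ΔT = 0.87/(1−0.4879) = 1.6989 °C.
Without surface-albedo: g' = 0.4559, ΔT' = 0.87/(1−0.4559) = 1.5990 °C.
Change = 1.5990 − 1.6989 = -0.10 °C.

-0.10 °C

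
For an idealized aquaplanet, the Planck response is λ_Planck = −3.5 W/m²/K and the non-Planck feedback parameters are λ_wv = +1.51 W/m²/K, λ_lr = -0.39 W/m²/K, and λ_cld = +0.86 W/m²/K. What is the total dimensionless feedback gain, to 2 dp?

0.57

Convert to gains: g_wv = 1.51/3.5 = 0.4314; g_lr = -0.39/3.5 = -0.1114; g_cld = 0.86/3.5 = 0.2457.
Total gain g = 0.5657.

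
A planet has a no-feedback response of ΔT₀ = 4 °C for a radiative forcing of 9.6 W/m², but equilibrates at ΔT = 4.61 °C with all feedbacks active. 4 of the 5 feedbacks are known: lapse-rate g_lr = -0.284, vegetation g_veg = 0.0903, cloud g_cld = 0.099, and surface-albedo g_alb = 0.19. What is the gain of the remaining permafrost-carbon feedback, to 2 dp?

0.04

Amplification A = ΔT/ΔT₀ = 4.61/4 = 1.153.
Total gain g = 1 − 1/A = 1 − 1/1.153 = 0.1327.
Known gains sum to -0.284 + 0.0903 + 0.099 + 0.19 = 0.0953.
g_pf = 0.1327 − 0.0953 = 0.04.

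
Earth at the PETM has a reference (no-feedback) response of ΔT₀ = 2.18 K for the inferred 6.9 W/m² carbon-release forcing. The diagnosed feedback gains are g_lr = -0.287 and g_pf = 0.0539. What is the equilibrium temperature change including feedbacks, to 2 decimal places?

Total gain g = -0.287 + 0.0539 = -0.2331.
Amplification A = 1/(1 + 0.2331) = 0.811.
ΔT = 2.18 × 0.811 = 1.77 K.

1.77 K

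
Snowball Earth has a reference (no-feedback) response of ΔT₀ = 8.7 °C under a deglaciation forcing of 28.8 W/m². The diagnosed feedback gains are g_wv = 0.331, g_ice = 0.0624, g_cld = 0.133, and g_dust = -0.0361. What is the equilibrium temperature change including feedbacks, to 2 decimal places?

Total gain g = 0.331 + 0.0624 + 0.133 − 0.0361 = 0.4903.
Amplification A = 1/(1 − 0.4903) = 1.962.
ΔT = 8.7 × 1.962 = 17.07 °C.

17.07 °C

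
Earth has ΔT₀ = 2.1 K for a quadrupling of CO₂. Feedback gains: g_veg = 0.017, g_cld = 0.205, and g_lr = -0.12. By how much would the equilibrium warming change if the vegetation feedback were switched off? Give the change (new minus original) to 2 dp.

Original: g = 0.102, ΔT = 2.1/(1−0.102) = 2.3385 K.
Without vegetation: g' = 0.085, ΔT' = 2.1/(1−0.085) = 2.2951 K.
Change = 2.2951 − 2.3385 = -0.04 K.

-0.04 K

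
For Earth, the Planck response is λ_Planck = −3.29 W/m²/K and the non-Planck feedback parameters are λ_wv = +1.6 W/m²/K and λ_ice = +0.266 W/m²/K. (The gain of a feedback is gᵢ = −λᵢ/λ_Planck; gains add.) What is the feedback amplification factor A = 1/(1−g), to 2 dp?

Convert to gains: g_wv = 1.6/3.29 = 0.4863; g_ice = 0.266/3.29 = 0.08085.
Total gain g = 0.56715.
A = 1/(1 − 0.56715) = 2.31.

2.31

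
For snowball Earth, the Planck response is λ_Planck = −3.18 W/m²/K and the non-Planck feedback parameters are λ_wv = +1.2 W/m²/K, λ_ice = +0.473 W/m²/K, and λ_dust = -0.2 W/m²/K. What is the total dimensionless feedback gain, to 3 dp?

0.463

Convert to gains: g_wv = 1.2/3.18 = 0.3774; g_ice = 0.473/3.18 = 0.1487; g_dust = -0.2/3.18 = -0.06289.
Total gain g = 0.46321.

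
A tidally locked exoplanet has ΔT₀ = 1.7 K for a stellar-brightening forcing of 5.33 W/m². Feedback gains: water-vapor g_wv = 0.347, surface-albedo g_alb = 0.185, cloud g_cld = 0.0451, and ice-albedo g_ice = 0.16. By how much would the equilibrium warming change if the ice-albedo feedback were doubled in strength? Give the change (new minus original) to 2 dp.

10.05 K

Original: g = 0.7371, ΔT = 1.7/(1−0.7371) = 6.4663 K.
With doubled ice-albedo: g' = 0.8971, ΔT' = 1.7/(1−0.8971) = 16.5209 K.
Change = 16.5209 − 6.4663 = 10.05 K.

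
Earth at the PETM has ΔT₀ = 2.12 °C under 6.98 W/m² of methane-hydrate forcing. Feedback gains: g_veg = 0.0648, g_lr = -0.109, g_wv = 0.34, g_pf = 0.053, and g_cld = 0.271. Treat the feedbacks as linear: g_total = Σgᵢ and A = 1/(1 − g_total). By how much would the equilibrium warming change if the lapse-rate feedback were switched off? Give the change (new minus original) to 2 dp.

Original: g = 0.6198, ΔT = 2.12/(1−0.6198) = 5.5760 °C.
Without lapse-rate: g' = 0.7288, ΔT' = 2.12/(1−0.7288) = 7.8171 °C.
Change = 7.8171 − 5.5760 = 2.24 °C.

2.24 °C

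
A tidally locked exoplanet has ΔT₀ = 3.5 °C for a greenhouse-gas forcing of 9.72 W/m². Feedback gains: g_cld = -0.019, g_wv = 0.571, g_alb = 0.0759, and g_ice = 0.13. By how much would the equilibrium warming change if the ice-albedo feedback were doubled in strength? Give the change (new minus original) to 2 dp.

16.77 °C

Original: g = 0.7579, ΔT = 3.5/(1−0.7579) = 14.4568 °C.
With doubled ice-albedo: g' = 0.8879, ΔT' = 3.5/(1−0.8879) = 31.2221 °C.
Change = 31.2221 − 14.4568 = 16.77 °C.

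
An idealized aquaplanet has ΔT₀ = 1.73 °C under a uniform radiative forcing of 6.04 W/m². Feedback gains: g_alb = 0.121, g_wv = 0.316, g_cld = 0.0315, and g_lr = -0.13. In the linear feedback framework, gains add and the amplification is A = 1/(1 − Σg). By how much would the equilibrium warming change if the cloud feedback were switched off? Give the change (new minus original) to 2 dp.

Original: g = 0.3385, ΔT = 1.73/(1−0.3385) = 2.6153 °C.
Without cloud: g' = 0.307, ΔT' = 1.73/(1−0.307) = 2.4964 °C.
Change = 2.4964 − 2.6153 = -0.12 °C.

-0.12 °C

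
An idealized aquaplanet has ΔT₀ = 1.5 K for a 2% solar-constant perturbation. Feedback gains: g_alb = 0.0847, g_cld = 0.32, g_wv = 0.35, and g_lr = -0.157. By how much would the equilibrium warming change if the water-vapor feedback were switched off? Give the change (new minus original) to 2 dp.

-1.73 K

Original: g = 0.5977, ΔT = 1.5/(1−0.5977) = 3.7286 K.
Without water-vapor: g' = 0.2477, ΔT' = 1.5/(1−0.2477) = 1.9939 K.
Change = 1.9939 − 3.7286 = -1.73 K.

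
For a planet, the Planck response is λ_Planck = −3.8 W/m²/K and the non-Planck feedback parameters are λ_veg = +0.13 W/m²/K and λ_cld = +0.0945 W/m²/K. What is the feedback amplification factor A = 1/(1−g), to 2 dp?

1.06

Convert to gains: g_veg = 0.13/3.8 = 0.03421; g_cld = 0.0945/3.8 = 0.02487.
Total gain g = 0.05908.
A = 1/(1 − 0.05908) = 1.06.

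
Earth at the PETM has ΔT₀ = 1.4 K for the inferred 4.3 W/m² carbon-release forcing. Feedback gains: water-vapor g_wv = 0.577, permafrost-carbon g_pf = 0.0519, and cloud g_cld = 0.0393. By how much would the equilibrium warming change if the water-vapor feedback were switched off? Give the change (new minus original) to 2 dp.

-2.68 K

Original: g = 0.6682, ΔT = 1.4/(1−0.6682) = 4.2194 K.
Without water-vapor: g' = 0.0912, ΔT' = 1.4/(1−0.0912) = 1.5405 K.
Change = 1.5405 − 4.2194 = -2.68 K.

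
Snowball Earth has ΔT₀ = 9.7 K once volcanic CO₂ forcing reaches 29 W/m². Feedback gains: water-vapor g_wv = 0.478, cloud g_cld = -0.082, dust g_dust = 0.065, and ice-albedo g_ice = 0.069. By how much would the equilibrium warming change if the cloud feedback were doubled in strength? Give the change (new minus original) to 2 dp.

-3.07 K

Original: g = 0.53, ΔT = 9.7/(1−0.53) = 20.6383 K.
With doubled cloud: g' = 0.448, ΔT' = 9.7/(1−0.448) = 17.5725 K.
Change = 17.5725 − 20.6383 = -3.07 K.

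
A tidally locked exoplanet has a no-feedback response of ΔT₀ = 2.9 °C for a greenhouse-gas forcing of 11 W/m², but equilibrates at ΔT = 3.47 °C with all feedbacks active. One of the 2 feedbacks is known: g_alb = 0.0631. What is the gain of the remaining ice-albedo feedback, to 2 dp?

0.10

Amplification A = ΔT/ΔT₀ = 3.47/2.9 = 1.197.
Total gain g = 1 − 1/A = 1 − 1/1.197 = 0.1646.
The known gain is 0.0631.
g_ice = 0.1646 − 0.0631 = 0.10.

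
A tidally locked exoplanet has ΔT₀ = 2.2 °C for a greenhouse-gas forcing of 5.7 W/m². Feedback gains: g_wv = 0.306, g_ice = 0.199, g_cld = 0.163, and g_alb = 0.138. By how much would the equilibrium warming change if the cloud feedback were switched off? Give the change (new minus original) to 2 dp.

-5.18 °C

Original: g = 0.806, ΔT = 2.2/(1−0.806) = 11.3402 °C.
Without cloud: g' = 0.643, ΔT' = 2.2/(1−0.643) = 6.1625 °C.
Change = 6.1625 − 11.3402 = -5.18 °C.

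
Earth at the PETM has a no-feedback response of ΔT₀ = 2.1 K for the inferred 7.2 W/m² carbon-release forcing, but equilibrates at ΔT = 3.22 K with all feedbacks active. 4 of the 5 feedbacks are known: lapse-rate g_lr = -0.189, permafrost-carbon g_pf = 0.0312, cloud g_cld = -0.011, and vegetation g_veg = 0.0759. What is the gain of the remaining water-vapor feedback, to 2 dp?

0.44

Amplification A = ΔT/ΔT₀ = 3.22/2.1 = 1.533.
Total gain g = 1 − 1/A = 1 − 1/1.533 = 0.3477.
Known gains sum to -0.189 + 0.0312 − 0.011 + 0.0759 = -0.0929.
g_wv = 0.3477 + 0.0929 = 0.44.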